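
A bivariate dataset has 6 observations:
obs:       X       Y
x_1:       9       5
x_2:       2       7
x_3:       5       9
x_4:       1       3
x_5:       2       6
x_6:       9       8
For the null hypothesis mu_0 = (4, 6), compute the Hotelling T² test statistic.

Step 1 — sample mean vector:
  mean(X) = (9 + 2 + 5 + 1 + 2 + 9) / 6 = 28/6 = 4.6667
  mean(Y) = (5 + 7 + 9 + 3 + 6 + 8) / 6 = 38/6 = 6.3333
  x̄ = (4.6667, 6.3333),  deviation x̄ - mu_0 = (4.6667, 6.3333) - (4, 6) = (0.6667, 0.3333).

Step 2 — sample covariance matrix, S[i,j] = (1/(n-1)) · Σ_k (x_{k,i} - mean_i) · (x_{k,j} - mean_j), divisor n-1 = 5:
  S[X,X] = ((4.3333)·(4.3333) + (-2.6667)·(-2.6667) + (0.3333)·(0.3333) + (-3.6667)·(-3.6667) + (-2.6667)·(-2.6667) + (4.3333)·(4.3333)) / 5 = 65.3333/5 = 13.0667
  S[X,Y] = ((4.3333)·(-1.3333) + (-2.6667)·(0.6667) + (0.3333)·(2.6667) + (-3.6667)·(-3.3333) + (-2.6667)·(-0.3333) + (4.3333)·(1.6667)) / 5 = 13.6667/5 = 2.7333
  S[Y,Y] = ((-1.3333)·(-1.3333) + (0.6667)·(0.6667) + (2.6667)·(2.6667) + (-3.3333)·(-3.3333) + (-0.3333)·(-0.3333) + (1.6667)·(1.6667)) / 5 = 23.3333/5 = 4.6667
  S = [[13.0667, 2.7333],
 [2.7333, 4.6667]].

Step 3 — invert S. det(S) = 13.0667·4.6667 - (2.7333)² = 53.5067.
  S^{-1} = (1/det) · [[d, -b], [-b, a]] = [[0.0872, -0.0511],
 [-0.0511, 0.2442]].

Step 4 — quadratic form (x̄ - mu_0)^T · S^{-1} · (x̄ - mu_0):
  S^{-1} · (x̄ - mu_0) = (0.0411, 0.0473),
  (x̄ - mu_0)^T · [...] = (0.6667)·(0.0411) + (0.3333)·(0.0473) = 0.0432.

Step 5 — scale by n: T² = 6 · 0.0432 = 0.2592.

T² ≈ 0.2592


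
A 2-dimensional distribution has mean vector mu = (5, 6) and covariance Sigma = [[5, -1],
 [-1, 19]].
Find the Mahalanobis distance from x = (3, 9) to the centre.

Step 1 — centre the observation: (x - mu) = (-2, 3).

Step 2 — invert Sigma. det(Sigma) = 5·19 - (-1)² = 94.
  Sigma^{-1} = (1/det) · [[d, -b], [-b, a]] = [[0.2021, 0.0106],
 [0.0106, 0.0532]].

Step 3 — form the quadratic (x - mu)^T · Sigma^{-1} · (x - mu):
  Sigma^{-1} · (x - mu) = (-0.3723, 0.1383).
  (x - mu)^T · [Sigma^{-1} · (x - mu)] = (-2)·(-0.3723) + (3)·(0.1383) = 1.1596.

Step 4 — take square root: d = √(1.1596) ≈ 1.0768.

d(x, mu) = √(1.1596) ≈ 1.0768


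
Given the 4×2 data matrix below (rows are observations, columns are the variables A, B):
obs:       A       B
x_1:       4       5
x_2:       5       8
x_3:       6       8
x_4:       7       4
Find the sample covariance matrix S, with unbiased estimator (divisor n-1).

Step 1 — column means:
  mean(A) = (4 + 5 + 6 + 7) / 4 = 22/4 = 5.5
  mean(B) = (5 + 8 + 8 + 4) / 4 = 25/4 = 6.25

Step 2 — sample covariance S[i,j] = (1/(n-1)) · Σ_k (x_{k,i} - mean_i) · (x_{k,j} - mean_j), with n-1 = 3.
  S[A,A] = ((-1.5)·(-1.5) + (-0.5)·(-0.5) + (0.5)·(0.5) + (1.5)·(1.5)) / 3 = 5/3 = 1.6667
  S[A,B] = ((-1.5)·(-1.25) + (-0.5)·(1.75) + (0.5)·(1.75) + (1.5)·(-2.25)) / 3 = -1.5/3 = -0.5
  S[B,B] = ((-1.25)·(-1.25) + (1.75)·(1.75) + (1.75)·(1.75) + (-2.25)·(-2.25)) / 3 = 12.75/3 = 4.25

S is symmetric (S[j,i] = S[i,j]). Assembling:

S = [[1.6667, -0.5],
 [-0.5, 4.25]]


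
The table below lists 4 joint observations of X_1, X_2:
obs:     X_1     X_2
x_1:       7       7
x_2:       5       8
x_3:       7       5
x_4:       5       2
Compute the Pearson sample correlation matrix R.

Step 1 — column means:
  mean(X_1) = (7 + 5 + 7 + 5) / 4 = 24/4 = 6
  mean(X_2) = (7 + 8 + 5 + 2) / 4 = 22/4 = 5.5

Step 2 — sample variances and covariances s[i,j] = (1/(n-1)) · Σ_k (x_{k,i} - mean_i) · (x_{k,j} - mean_j), with n-1 = 3:
  s[X_1,X_1] = ((1)·(1) + (-1)·(-1) + (1)·(1) + (-1)·(-1)) / 3 = 4/3 = 1.3333
  s[X_1,X_2] = ((1)·(1.5) + (-1)·(2.5) + (1)·(-0.5) + (-1)·(-3.5)) / 3 = 2/3 = 0.6667
  s[X_2,X_2] = ((1.5)·(1.5) + (2.5)·(2.5) + (-0.5)·(-0.5) + (-3.5)·(-3.5)) / 3 = 21/3 = 7
  Sample standard deviations s_i = √(s[i,i]):
  s(X_1) = √(1.3333) = 1.1547
  s(X_2) = √(7) = 2.6458

Step 3 — r_{ij} = s_{ij} / (s_i · s_j):
  r[X_1,X_1] = 1 (diagonal).
  r[X_1,X_2] = 0.6667 / (1.1547 · 2.6458) = 0.6667 / 3.0551 = 0.2182
  r[X_2,X_2] = 1 (diagonal).

R is symmetric with unit diagonal. Assembling:

R = [[1, 0.2182],
 [0.2182, 1]]


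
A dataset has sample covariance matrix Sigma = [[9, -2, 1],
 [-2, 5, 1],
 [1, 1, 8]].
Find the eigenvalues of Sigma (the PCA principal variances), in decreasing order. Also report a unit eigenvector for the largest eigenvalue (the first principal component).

Step 1 — characteristic polynomial p(λ) = det(λI - Sigma) = λ³ - tr·λ² + c_1·λ - det, where tr = trace, c_1 = sum of the principal 2×2 minors, det = det(Sigma):
  tr = 9 + 5 + 8 = 22,
  c_1 = (9·5 - (-2)²) + (9·8 - (1)²) + (5·8 - (1)²) = 41 + 71 + 39 = 151,
  det = 9·(5·8 - (1)²) - (-2)·((-2)·8 - (1)·(1)) + (1)·((-2)·(1) - 5·(1)) = 9·(39) - (-2)·(-17) + (1)·(-7) = 310.
  So p(λ) = λ³ - 22λ² + 151λ - 310.
Step 2 — look for an integer root (rational root theorem: any rational root is an integer divisor of 310). Testing λ = 10:
  p(10) = 1000 - 2200 + 1510 - 310 = 0  ✓
  Dividing out (λ - 10): p(λ) = (λ - 10)(λ² - 12λ + 31).
Step 3 — remaining eigenvalues from the quadratic λ² - 12λ + 31 = 0:
  Δ = 12² - 4·31 = 144 - 124 = 20,  λ = (12 ± √20)/2 = (12 ± 4.4721)/2 ≈ 8.2361 or 3.7639.
  Sorted: λ_1 = 10,  λ_2 = 8.2361,  λ_3 = 3.7639  (check: sum = 22 = tr ✓).

Step 4 — unit eigenvector for λ_1 = 10: v spans the null space of (Sigma - λ_1 I), whose rows are
  r_1 = (-1, -2, 1),  r_2 = (-2, -5, 1),  r_3 = (1, 1, -2).
  v is orthogonal to every row, so take v ∝ r_1 × r_2 = ((-2)·(1) - (1)·(-5), (1)·(-2) - (-1)·(1), (-1)·(-5) - (-2)·(-2)) = (3, -1, 1).
  Let u = (3, -1, 1).
  ||u|| = √((3)² + (-1)² + (1)²) = √(11) ≈ 3.3166,  v_1 = u/||u|| ≈ (0.9045, -0.3015, 0.3015) (||v_1|| = 1).

λ_1 = 10,  λ_2 = 8.2361,  λ_3 = 3.7639;  v_1 ≈ (0.9045, -0.3015, 0.3015)


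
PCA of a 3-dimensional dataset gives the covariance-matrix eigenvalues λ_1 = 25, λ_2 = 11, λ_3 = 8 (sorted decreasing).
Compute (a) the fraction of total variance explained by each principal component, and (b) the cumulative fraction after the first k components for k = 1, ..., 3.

Step 1 — total variance = trace(Sigma) = Σ λ_i = 25 + 11 + 8 = 44.

Step 2 — fraction explained by component i = λ_i / Σ λ:
  PC1: 25/44 = 0.5682
  PC2: 11/44 = 0.25
  PC3: 8/44 = 0.1818

Step 3 — cumulative fraction after k components = (λ_1 + ... + λ_k) / Σ λ:
  k = 1: 25/44 = 0.5682
  k = 2: (25 + 11)/44 = 36/44 = 0.8182
  k = 3: (25 + 11 + 8)/44 = 44/44 = 1

Summary (fraction, with percent):

explained: PC1 0.5682 (56.82%), PC2 0.25 (25%), PC3 0.1818 (18.18%);  cumulative: 0.5682, 0.8182, 1


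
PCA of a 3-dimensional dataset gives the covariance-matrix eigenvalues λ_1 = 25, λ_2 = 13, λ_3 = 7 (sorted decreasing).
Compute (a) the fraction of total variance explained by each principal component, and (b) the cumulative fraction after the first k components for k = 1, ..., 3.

Step 1 — total variance = trace(Sigma) = Σ λ_i = 25 + 13 + 7 = 45.

Step 2 — fraction explained by component i = λ_i / Σ λ:
  PC1: 25/45 = 0.5556
  PC2: 13/45 = 0.2889
  PC3: 7/45 = 0.1556

Step 3 — cumulative fraction after k components = (λ_1 + ... + λ_k) / Σ λ:
  k = 1: 25/45 = 0.5556
  k = 2: (25 + 13)/45 = 38/45 = 0.8444
  k = 3: (25 + 13 + 7)/45 = 45/45 = 1

Summary (fraction, with percent):

explained: PC1 0.5556 (55.56%), PC2 0.2889 (28.89%), PC3 0.1556 (15.56%);  cumulative: 0.5556, 0.8444, 1


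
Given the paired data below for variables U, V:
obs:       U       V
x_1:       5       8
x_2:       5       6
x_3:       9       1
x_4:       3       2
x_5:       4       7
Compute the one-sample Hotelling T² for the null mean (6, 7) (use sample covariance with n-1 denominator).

Step 1 — sample mean vector:
  mean(U) = (5 + 5 + 9 + 3 + 4) / 5 = 26/5 = 5.2
  mean(V) = (8 + 6 + 1 + 2 + 7) / 5 = 24/5 = 4.8
  x̄ = (5.2, 4.8),  deviation x̄ - mu_0 = (5.2, 4.8) - (6, 7) = (-0.8, -2.2).

Step 2 — sample covariance matrix, S[i,j] = (1/(n-1)) · Σ_k (x_{k,i} - mean_i) · (x_{k,j} - mean_j), divisor n-1 = 4:
  S[U,U] = ((-0.2)·(-0.2) + (-0.2)·(-0.2) + (3.8)·(3.8) + (-2.2)·(-2.2) + (-1.2)·(-1.2)) / 4 = 20.8/4 = 5.2
  S[U,V] = ((-0.2)·(3.2) + (-0.2)·(1.2) + (3.8)·(-3.8) + (-2.2)·(-2.8) + (-1.2)·(2.2)) / 4 = -11.8/4 = -2.95
  S[V,V] = ((3.2)·(3.2) + (1.2)·(1.2) + (-3.8)·(-3.8) + (-2.8)·(-2.8) + (2.2)·(2.2)) / 4 = 38.8/4 = 9.7
  S = [[5.2, -2.95],
 [-2.95, 9.7]].

Step 3 — invert S. det(S) = 5.2·9.7 - (-2.95)² = 41.7375.
  S^{-1} = (1/det) · [[d, -b], [-b, a]] = [[0.2324, 0.0707],
 [0.0707, 0.1246]].

Step 4 — quadratic form (x̄ - mu_0)^T · S^{-1} · (x̄ - mu_0):
  S^{-1} · (x̄ - mu_0) = (-0.3414, -0.3306),
  (x̄ - mu_0)^T · [...] = (-0.8)·(-0.3414) + (-2.2)·(-0.3306) = 1.0005.

Step 5 — scale by n: T² = 5 · 1.0005 = 5.0027.

T² ≈ 5.0027


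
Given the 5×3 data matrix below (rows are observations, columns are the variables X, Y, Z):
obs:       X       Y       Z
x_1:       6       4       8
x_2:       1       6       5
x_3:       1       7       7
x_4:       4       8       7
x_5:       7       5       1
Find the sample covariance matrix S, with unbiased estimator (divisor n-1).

Step 1 — column means:
  mean(X) = (6 + 1 + 1 + 4 + 7) / 5 = 19/5 = 3.8
  mean(Y) = (4 + 6 + 7 + 8 + 5) / 5 = 30/5 = 6
  mean(Z) = (8 + 5 + 7 + 7 + 1) / 5 = 28/5 = 5.6

Step 2 — sample covariance S[i,j] = (1/(n-1)) · Σ_k (x_{k,i} - mean_i) · (x_{k,j} - mean_j), with n-1 = 4.
  S[X,X] = ((2.2)·(2.2) + (-2.8)·(-2.8) + (-2.8)·(-2.8) + (0.2)·(0.2) + (3.2)·(3.2)) / 4 = 30.8/4 = 7.7
  S[X,Y] = ((2.2)·(-2) + (-2.8)·(0) + (-2.8)·(1) + (0.2)·(2) + (3.2)·(-1)) / 4 = -10/4 = -2.5
  S[X,Z] = ((2.2)·(2.4) + (-2.8)·(-0.6) + (-2.8)·(1.4) + (0.2)·(1.4) + (3.2)·(-4.6)) / 4 = -11.4/4 = -2.85
  S[Y,Y] = ((-2)·(-2) + (0)·(0) + (1)·(1) + (2)·(2) + (-1)·(-1)) / 4 = 10/4 = 2.5
  S[Y,Z] = ((-2)·(2.4) + (0)·(-0.6) + (1)·(1.4) + (2)·(1.4) + (-1)·(-4.6)) / 4 = 4/4 = 1
  S[Z,Z] = ((2.4)·(2.4) + (-0.6)·(-0.6) + (1.4)·(1.4) + (1.4)·(1.4) + (-4.6)·(-4.6)) / 4 = 31.2/4 = 7.8

S is symmetric (S[j,i] = S[i,j]). Assembling:

S = [[7.7, -2.5, -2.85],
 [-2.5, 2.5, 1],
 [-2.85, 1, 7.8]]


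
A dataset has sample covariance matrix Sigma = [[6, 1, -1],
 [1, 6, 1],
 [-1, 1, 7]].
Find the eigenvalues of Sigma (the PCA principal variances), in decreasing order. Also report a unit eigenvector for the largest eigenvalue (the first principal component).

Step 1 — characteristic polynomial p(λ) = det(λI - Sigma) = λ³ - tr·λ² + c_1·λ - det, where tr = trace, c_1 = sum of the principal 2×2 minors, det = det(Sigma):
  tr = 6 + 6 + 7 = 19,
  c_1 = (6·6 - (1)²) + (6·7 - (-1)²) + (6·7 - (1)²) = 35 + 41 + 41 = 117,
  det = 6·(6·7 - (1)²) - (1)·((1)·7 - (1)·(-1)) + (-1)·((1)·(1) - 6·(-1)) = 6·(41) - (1)·(8) + (-1)·(7) = 231.
  So p(λ) = λ³ - 19λ² + 117λ - 231.
Step 2 — look for an integer root (rational root theorem: any rational root is an integer divisor of 231). Testing λ = 7:
  p(7) = 343 - 931 + 819 - 231 = 0  ✓
  Dividing out (λ - 7): p(λ) = (λ - 7)(λ² - 12λ + 33).
Step 3 — remaining eigenvalues from the quadratic λ² - 12λ + 33 = 0:
  Δ = 12² - 4·33 = 144 - 132 = 12,  λ = (12 ± √12)/2 = (12 ± 3.4641)/2 ≈ 7.7321 or 4.2679.
  Sorted: λ_1 = 7.7321,  λ_2 = 7,  λ_3 = 4.2679  (check: sum = 19 = tr ✓).

Step 4 — unit eigenvector for λ_1 ≈ 7.7321: v spans the null space of (Sigma - λ_1 I), whose rows are
  r_1 = (-1.7321, 1, -1),  r_2 = (1, -1.7321, 1),  r_3 = (-1, 1, -0.7321).
  v is orthogonal to every row, so take v ∝ r_1 × r_2 = ((1)·(1) - (-1)·(-1.7321), (-1)·(1) - (-1.7321)·(1), (-1.7321)·(-1.7321) - (1)·(1)) ≈ (-0.7321, 0.7321, 2).
  Rescale (multiply by -1 so the first nonzero entry is positive): u = (0.7321, -0.7321, -2).
  ||u|| = √((0.7321)² + (-0.7321)² + (-2)²) = √(5.0718) ≈ 2.2521,  v_1 = u/||u|| ≈ (0.3251, -0.3251, -0.8881) (||v_1|| = 1).

λ_1 = 7.7321,  λ_2 = 7,  λ_3 = 4.2679;  v_1 ≈ (0.3251, -0.3251, -0.8881)


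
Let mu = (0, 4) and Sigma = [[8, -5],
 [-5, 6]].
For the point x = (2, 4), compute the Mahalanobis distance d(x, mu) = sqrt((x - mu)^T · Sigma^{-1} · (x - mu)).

Step 1 — centre the observation: (x - mu) = (2, 0).

Step 2 — invert Sigma. det(Sigma) = 8·6 - (-5)² = 23.
  Sigma^{-1} = (1/det) · [[d, -b], [-b, a]] = [[0.2609, 0.2174],
 [0.2174, 0.3478]].

Step 3 — form the quadratic (x - mu)^T · Sigma^{-1} · (x - mu):
  Sigma^{-1} · (x - mu) = (0.5217, 0.4348).
  (x - mu)^T · [Sigma^{-1} · (x - mu)] = (2)·(0.5217) + (0)·(0.4348) = 1.0435.

Step 4 — take square root: d = √(1.0435) ≈ 1.0215.

d(x, mu) = √(1.0435) ≈ 1.0215


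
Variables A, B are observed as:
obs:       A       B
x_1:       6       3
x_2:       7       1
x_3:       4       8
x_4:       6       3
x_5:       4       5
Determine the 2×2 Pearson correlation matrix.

Step 1 — column means:
  mean(A) = (6 + 7 + 4 + 6 + 4) / 5 = 27/5 = 5.4
  mean(B) = (3 + 1 + 8 + 3 + 5) / 5 = 20/5 = 4

Step 2 — sample variances and covariances s[i,j] = (1/(n-1)) · Σ_k (x_{k,i} - mean_i) · (x_{k,j} - mean_j), with n-1 = 4:
  s[A,A] = ((0.6)·(0.6) + (1.6)·(1.6) + (-1.4)·(-1.4) + (0.6)·(0.6) + (-1.4)·(-1.4)) / 4 = 7.2/4 = 1.8
  s[A,B] = ((0.6)·(-1) + (1.6)·(-3) + (-1.4)·(4) + (0.6)·(-1) + (-1.4)·(1)) / 4 = -13/4 = -3.25
  s[B,B] = ((-1)·(-1) + (-3)·(-3) + (4)·(4) + (-1)·(-1) + (1)·(1)) / 4 = 28/4 = 7
  Sample standard deviations s_i = √(s[i,i]):
  s(A) = √(1.8) = 1.3416
  s(B) = √(7) = 2.6458

Step 3 — r_{ij} = s_{ij} / (s_i · s_j):
  r[A,A] = 1 (diagonal).
  r[A,B] = -3.25 / (1.3416 · 2.6458) = -3.25 / 3.5496 = -0.9156
  r[B,B] = 1 (diagonal).

R is symmetric with unit diagonal. Assembling:

R = [[1, -0.9156],
 [-0.9156, 1]]


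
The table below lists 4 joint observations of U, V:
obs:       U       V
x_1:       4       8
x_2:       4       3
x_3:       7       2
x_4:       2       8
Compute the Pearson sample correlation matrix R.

Step 1 — column means:
  mean(U) = (4 + 4 + 7 + 2) / 4 = 17/4 = 4.25
  mean(V) = (8 + 3 + 2 + 8) / 4 = 21/4 = 5.25

Step 2 — sample variances and covariances s[i,j] = (1/(n-1)) · Σ_k (x_{k,i} - mean_i) · (x_{k,j} - mean_j), with n-1 = 3:
  s[U,U] = ((-0.25)·(-0.25) + (-0.25)·(-0.25) + (2.75)·(2.75) + (-2.25)·(-2.25)) / 3 = 12.75/3 = 4.25
  s[U,V] = ((-0.25)·(2.75) + (-0.25)·(-2.25) + (2.75)·(-3.25) + (-2.25)·(2.75)) / 3 = -15.25/3 = -5.0833
  s[V,V] = ((2.75)·(2.75) + (-2.25)·(-2.25) + (-3.25)·(-3.25) + (2.75)·(2.75)) / 3 = 30.75/3 = 10.25
  Sample standard deviations s_i = √(s[i,i]):
  s(U) = √(4.25) = 2.0616
  s(V) = √(10.25) = 3.2016

Step 3 — r_{ij} = s_{ij} / (s_i · s_j):
  r[U,U] = 1 (diagonal).
  r[U,V] = -5.0833 / (2.0616 · 3.2016) = -5.0833 / 6.6002 = -0.7702
  r[V,V] = 1 (diagonal).

R is symmetric with unit diagonal. Assembling:

R = [[1, -0.7702],
 [-0.7702, 1]]


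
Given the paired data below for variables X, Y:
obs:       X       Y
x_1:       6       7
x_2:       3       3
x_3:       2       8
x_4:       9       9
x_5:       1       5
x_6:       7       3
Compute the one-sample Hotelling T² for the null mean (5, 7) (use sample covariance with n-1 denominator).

Step 1 — sample mean vector:
  mean(X) = (6 + 3 + 2 + 9 + 1 + 7) / 6 = 28/6 = 4.6667
  mean(Y) = (7 + 3 + 8 + 9 + 5 + 3) / 6 = 35/6 = 5.8333
  x̄ = (4.6667, 5.8333),  deviation x̄ - mu_0 = (4.6667, 5.8333) - (5, 7) = (-0.3333, -1.1667).

Step 2 — sample covariance matrix, S[i,j] = (1/(n-1)) · Σ_k (x_{k,i} - mean_i) · (x_{k,j} - mean_j), divisor n-1 = 5:
  S[X,X] = ((1.3333)·(1.3333) + (-1.6667)·(-1.6667) + (-2.6667)·(-2.6667) + (4.3333)·(4.3333) + (-3.6667)·(-3.6667) + (2.3333)·(2.3333)) / 5 = 49.3333/5 = 9.8667
  S[X,Y] = ((1.3333)·(1.1667) + (-1.6667)·(-2.8333) + (-2.6667)·(2.1667) + (4.3333)·(3.1667) + (-3.6667)·(-0.8333) + (2.3333)·(-2.8333)) / 5 = 10.6667/5 = 2.1333
  S[Y,Y] = ((1.1667)·(1.1667) + (-2.8333)·(-2.8333) + (2.1667)·(2.1667) + (3.1667)·(3.1667) + (-0.8333)·(-0.8333) + (-2.8333)·(-2.8333)) / 5 = 32.8333/5 = 6.5667
  S = [[9.8667, 2.1333],
 [2.1333, 6.5667]].

Step 3 — invert S. det(S) = 9.8667·6.5667 - (2.1333)² = 60.24.
  S^{-1} = (1/det) · [[d, -b], [-b, a]] = [[0.109, -0.0354],
 [-0.0354, 0.1638]].

Step 4 — quadratic form (x̄ - mu_0)^T · S^{-1} · (x̄ - mu_0):
  S^{-1} · (x̄ - mu_0) = (0.005, -0.1793),
  (x̄ - mu_0)^T · [...] = (-0.3333)·(0.005) + (-1.1667)·(-0.1793) = 0.2075.

Step 5 — scale by n: T² = 6 · 0.2075 = 1.245.

T² ≈ 1.245


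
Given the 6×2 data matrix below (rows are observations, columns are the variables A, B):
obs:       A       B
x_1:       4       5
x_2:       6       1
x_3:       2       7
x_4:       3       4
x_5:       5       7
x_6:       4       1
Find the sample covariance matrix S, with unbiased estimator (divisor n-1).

Step 1 — column means:
  mean(A) = (4 + 6 + 2 + 3 + 5 + 4) / 6 = 24/6 = 4
  mean(B) = (5 + 1 + 7 + 4 + 7 + 1) / 6 = 25/6 = 4.1667

Step 2 — sample covariance S[i,j] = (1/(n-1)) · Σ_k (x_{k,i} - mean_i) · (x_{k,j} - mean_j), with n-1 = 5.
  S[A,A] = ((0)·(0) + (2)·(2) + (-2)·(-2) + (-1)·(-1) + (1)·(1) + (0)·(0)) / 5 = 10/5 = 2
  S[A,B] = ((0)·(0.8333) + (2)·(-3.1667) + (-2)·(2.8333) + (-1)·(-0.1667) + (1)·(2.8333) + (0)·(-3.1667)) / 5 = -9/5 = -1.8
  S[B,B] = ((0.8333)·(0.8333) + (-3.1667)·(-3.1667) + (2.8333)·(2.8333) + (-0.1667)·(-0.1667) + (2.8333)·(2.8333) + (-3.1667)·(-3.1667)) / 5 = 36.8333/5 = 7.3667

S is symmetric (S[j,i] = S[i,j]). Assembling:

S = [[2, -1.8],
 [-1.8, 7.3667]]


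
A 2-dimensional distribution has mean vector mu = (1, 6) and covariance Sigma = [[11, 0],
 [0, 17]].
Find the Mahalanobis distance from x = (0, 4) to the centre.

Step 1 — centre the observation: (x - mu) = (-1, -2).

Step 2 — invert Sigma. det(Sigma) = 11·17 - (0)² = 187.
  Sigma^{-1} = (1/det) · [[d, -b], [-b, a]] = [[0.0909, 0],
 [0, 0.0588]].

Step 3 — form the quadratic (x - mu)^T · Sigma^{-1} · (x - mu):
  Sigma^{-1} · (x - mu) = (-0.0909, -0.1176).
  (x - mu)^T · [Sigma^{-1} · (x - mu)] = (-1)·(-0.0909) + (-2)·(-0.1176) = 0.3262.

Step 4 — take square root: d = √(0.3262) ≈ 0.5711.

d(x, mu) = √(0.3262) ≈ 0.5711


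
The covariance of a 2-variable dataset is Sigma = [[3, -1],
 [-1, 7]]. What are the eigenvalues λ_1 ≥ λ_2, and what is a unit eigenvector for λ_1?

Step 1 — characteristic polynomial of 2×2 Sigma:
  det(Sigma - λI) = λ² - trace · λ + det = 0.
  trace = 3 + 7 = 10, det = 3·7 - (-1)² = 20.
Step 2 — discriminant:
  Δ = trace² - 4·det = 100 - 80 = 20.
Step 3 — eigenvalues:
  λ = (trace ± √Δ)/2 = (10 ± 4.4721)/2,
  λ_1 = 7.2361,  λ_2 = 2.7639.

Step 4 — unit eigenvector for λ_1: solve (Sigma - λ_1 I)v = 0. First row:
  (3 - 7.2361)·v_x + (-1)·v_y = 0, i.e. (-4.2361)·v_x + (-1)·v_y = 0,
  so v ∝ (b, λ_1 - a) = (-1, 4.2361); multiply by -1 so the first entry is positive: u = (1, -4.2361).
  ||u|| = √((1)² + (-4.2361)²) = √(18.9443) ≈ 4.3525,
  v_1 = u/||u|| ≈ (0.2298, -0.9732) (||v_1|| = 1).

λ_1 = 7.2361,  λ_2 = 2.7639;  v_1 ≈ (0.2298, -0.9732)


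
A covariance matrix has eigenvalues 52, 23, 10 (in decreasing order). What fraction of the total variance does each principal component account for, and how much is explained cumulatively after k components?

Step 1 — total variance = trace(Sigma) = Σ λ_i = 52 + 23 + 10 = 85.

Step 2 — fraction explained by component i = λ_i / Σ λ:
  PC1: 52/85 = 0.6118
  PC2: 23/85 = 0.2706
  PC3: 10/85 = 0.1176

Step 3 — cumulative fraction after k components = (λ_1 + ... + λ_k) / Σ λ:
  k = 1: 52/85 = 0.6118
  k = 2: (52 + 23)/85 = 75/85 = 0.8824
  k = 3: (52 + 23 + 10)/85 = 85/85 = 1

Summary (fraction, with percent):

explained: PC1 0.6118 (61.18%), PC2 0.2706 (27.06%), PC3 0.1176 (11.76%);  cumulative: 0.6118, 0.8824, 1


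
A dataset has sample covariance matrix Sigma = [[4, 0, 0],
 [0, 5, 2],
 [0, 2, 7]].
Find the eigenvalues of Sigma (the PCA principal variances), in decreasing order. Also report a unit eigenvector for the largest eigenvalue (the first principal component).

Step 1 — characteristic polynomial p(λ) = det(λI - Sigma) = λ³ - tr·λ² + c_1·λ - det, where tr = trace, c_1 = sum of the principal 2×2 minors, det = det(Sigma):
  tr = 4 + 5 + 7 = 16,
  c_1 = (4·5 - (0)²) + (4·7 - (0)²) + (5·7 - (2)²) = 20 + 28 + 31 = 79,
  det = 4·(5·7 - (2)²) - (0)·((0)·7 - (2)·(0)) + (0)·((0)·(2) - 5·(0)) = 4·(31) - (0)·(0) + (0)·(0) = 124.
  So p(λ) = λ³ - 16λ² + 79λ - 124.
Step 2 — look for an integer root (rational root theorem: any rational root is an integer divisor of 124). Testing λ = 4:
  p(4) = 64 - 256 + 316 - 124 = 0  ✓
  Dividing out (λ - 4): p(λ) = (λ - 4)(λ² - 12λ + 31).
Step 3 — remaining eigenvalues from the quadratic λ² - 12λ + 31 = 0:
  Δ = 12² - 4·31 = 144 - 124 = 20,  λ = (12 ± √20)/2 = (12 ± 4.4721)/2 ≈ 8.2361 or 3.7639.
  Sorted: λ_1 = 8.2361,  λ_2 = 4,  λ_3 = 3.7639  (check: sum = 16 = tr ✓).

Step 4 — unit eigenvector for λ_1 ≈ 8.2361: v spans the null space of (Sigma - λ_1 I), whose rows are
  r_1 = (-4.2361, 0, 0),  r_2 = (0, -3.2361, 2),  r_3 = (0, 2, -1.2361).
  v is orthogonal to every row, so take v ∝ r_1 × r_2 = ((0)·(2) - (0)·(-3.2361), (0)·(0) - (-4.2361)·(2), (-4.2361)·(-3.2361) - (0)·(0)) ≈ (0, 8.4721, 13.7082).
  Let u = (0, 8.4721, 13.7082).
  ||u|| = √((0)² + (8.4721)² + (13.7082)²) = √(259.6919) ≈ 16.115,  v_1 = u/||u|| ≈ (0, 0.5257, 0.8507) (||v_1|| = 1).

λ_1 = 8.2361,  λ_2 = 4,  λ_3 = 3.7639;  v_1 ≈ (0, 0.5257, 0.8507)


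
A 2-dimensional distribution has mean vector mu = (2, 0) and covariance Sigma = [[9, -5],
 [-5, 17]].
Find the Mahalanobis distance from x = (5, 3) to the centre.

Step 1 — centre the observation: (x - mu) = (3, 3).

Step 2 — invert Sigma. det(Sigma) = 9·17 - (-5)² = 128.
  Sigma^{-1} = (1/det) · [[d, -b], [-b, a]] = [[0.1328, 0.0391],
 [0.0391, 0.0703]].

Step 3 — form the quadratic (x - mu)^T · Sigma^{-1} · (x - mu):
  Sigma^{-1} · (x - mu) = (0.5156, 0.3281).
  (x - mu)^T · [Sigma^{-1} · (x - mu)] = (3)·(0.5156) + (3)·(0.3281) = 2.5312.

Step 4 — take square root: d = √(2.5312) ≈ 1.591.

d(x, mu) = √(2.5312) ≈ 1.591


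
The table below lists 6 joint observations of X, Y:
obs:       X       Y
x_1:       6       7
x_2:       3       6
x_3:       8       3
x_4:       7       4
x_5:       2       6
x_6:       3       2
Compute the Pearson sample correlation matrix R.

Step 1 — column means:
  mean(X) = (6 + 3 + 8 + 7 + 2 + 3) / 6 = 29/6 = 4.8333
  mean(Y) = (7 + 6 + 3 + 4 + 6 + 2) / 6 = 28/6 = 4.6667

Step 2 — sample variances and covariances s[i,j] = (1/(n-1)) · Σ_k (x_{k,i} - mean_i) · (x_{k,j} - mean_j), with n-1 = 5:
  s[X,X] = ((1.1667)·(1.1667) + (-1.8333)·(-1.8333) + (3.1667)·(3.1667) + (2.1667)·(2.1667) + (-2.8333)·(-2.8333) + (-1.8333)·(-1.8333)) / 5 = 30.8333/5 = 6.1667
  s[X,Y] = ((1.1667)·(2.3333) + (-1.8333)·(1.3333) + (3.1667)·(-1.6667) + (2.1667)·(-0.6667) + (-2.8333)·(1.3333) + (-1.8333)·(-2.6667)) / 5 = -5.3333/5 = -1.0667
  s[Y,Y] = ((2.3333)·(2.3333) + (1.3333)·(1.3333) + (-1.6667)·(-1.6667) + (-0.6667)·(-0.6667) + (1.3333)·(1.3333) + (-2.6667)·(-2.6667)) / 5 = 19.3333/5 = 3.8667
  Sample standard deviations s_i = √(s[i,i]):
  s(X) = √(6.1667) = 2.4833
  s(Y) = √(3.8667) = 1.9664

Step 3 — r_{ij} = s_{ij} / (s_i · s_j):
  r[X,X] = 1 (diagonal).
  r[X,Y] = -1.0667 / (2.4833 · 1.9664) = -1.0667 / 4.8831 = -0.2184
  r[Y,Y] = 1 (diagonal).

R is symmetric with unit diagonal. Assembling:

R = [[1, -0.2184],
 [-0.2184, 1]]


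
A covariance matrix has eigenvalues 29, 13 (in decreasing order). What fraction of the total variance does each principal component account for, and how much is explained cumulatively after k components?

Step 1 — total variance = trace(Sigma) = Σ λ_i = 29 + 13 = 42.

Step 2 — fraction explained by component i = λ_i / Σ λ:
  PC1: 29/42 = 0.6905
  PC2: 13/42 = 0.3095

Step 3 — cumulative fraction after k components = (λ_1 + ... + λ_k) / Σ λ:
  k = 1: 29/42 = 0.6905
  k = 2: (29 + 13)/42 = 42/42 = 1

Summary (fraction, with percent):

explained: PC1 0.6905 (69.05%), PC2 0.3095 (30.95%);  cumulative: 0.6905, 1


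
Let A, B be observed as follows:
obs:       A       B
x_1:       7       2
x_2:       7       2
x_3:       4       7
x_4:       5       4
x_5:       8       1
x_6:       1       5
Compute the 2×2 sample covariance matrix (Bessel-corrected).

Step 1 — column means:
  mean(A) = (7 + 7 + 4 + 5 + 8 + 1) / 6 = 32/6 = 5.3333
  mean(B) = (2 + 2 + 7 + 4 + 1 + 5) / 6 = 21/6 = 3.5

Step 2 — sample covariance S[i,j] = (1/(n-1)) · Σ_k (x_{k,i} - mean_i) · (x_{k,j} - mean_j), with n-1 = 5.
  S[A,A] = ((1.6667)·(1.6667) + (1.6667)·(1.6667) + (-1.3333)·(-1.3333) + (-0.3333)·(-0.3333) + (2.6667)·(2.6667) + (-4.3333)·(-4.3333)) / 5 = 33.3333/5 = 6.6667
  S[A,B] = ((1.6667)·(-1.5) + (1.6667)·(-1.5) + (-1.3333)·(3.5) + (-0.3333)·(0.5) + (2.6667)·(-2.5) + (-4.3333)·(1.5)) / 5 = -23/5 = -4.6
  S[B,B] = ((-1.5)·(-1.5) + (-1.5)·(-1.5) + (3.5)·(3.5) + (0.5)·(0.5) + (-2.5)·(-2.5) + (1.5)·(1.5)) / 5 = 25.5/5 = 5.1

S is symmetric (S[j,i] = S[i,j]). Assembling:

S = [[6.6667, -4.6],
 [-4.6, 5.1]]


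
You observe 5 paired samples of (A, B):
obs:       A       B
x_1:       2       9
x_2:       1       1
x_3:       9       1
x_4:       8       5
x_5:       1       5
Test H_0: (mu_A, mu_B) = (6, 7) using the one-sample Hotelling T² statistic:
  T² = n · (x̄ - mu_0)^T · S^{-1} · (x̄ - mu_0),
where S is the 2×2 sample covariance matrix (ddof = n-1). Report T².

Step 1 — sample mean vector:
  mean(A) = (2 + 1 + 9 + 8 + 1) / 5 = 21/5 = 4.2
  mean(B) = (9 + 1 + 1 + 5 + 5) / 5 = 21/5 = 4.2
  x̄ = (4.2, 4.2),  deviation x̄ - mu_0 = (4.2, 4.2) - (6, 7) = (-1.8, -2.8).

Step 2 — sample covariance matrix, S[i,j] = (1/(n-1)) · Σ_k (x_{k,i} - mean_i) · (x_{k,j} - mean_j), divisor n-1 = 4:
  S[A,A] = ((-2.2)·(-2.2) + (-3.2)·(-3.2) + (4.8)·(4.8) + (3.8)·(3.8) + (-3.2)·(-3.2)) / 4 = 62.8/4 = 15.7
  S[A,B] = ((-2.2)·(4.8) + (-3.2)·(-3.2) + (4.8)·(-3.2) + (3.8)·(0.8) + (-3.2)·(0.8)) / 4 = -15.2/4 = -3.8
  S[B,B] = ((4.8)·(4.8) + (-3.2)·(-3.2) + (-3.2)·(-3.2) + (0.8)·(0.8) + (0.8)·(0.8)) / 4 = 44.8/4 = 11.2
  S = [[15.7, -3.8],
 [-3.8, 11.2]].

Step 3 — invert S. det(S) = 15.7·11.2 - (-3.8)² = 161.4.
  S^{-1} = (1/det) · [[d, -b], [-b, a]] = [[0.0694, 0.0235],
 [0.0235, 0.0973]].

Step 4 — quadratic form (x̄ - mu_0)^T · S^{-1} · (x̄ - mu_0):
  S^{-1} · (x̄ - mu_0) = (-0.1908, -0.3147),
  (x̄ - mu_0)^T · [...] = (-1.8)·(-0.1908) + (-2.8)·(-0.3147) = 1.2248.

Step 5 — scale by n: T² = 5 · 1.2248 = 6.1239.

T² ≈ 6.1239


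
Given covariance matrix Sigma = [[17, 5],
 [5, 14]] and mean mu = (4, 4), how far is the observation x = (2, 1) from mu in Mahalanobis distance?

Step 1 — centre the observation: (x - mu) = (-2, -3).

Step 2 — invert Sigma. det(Sigma) = 17·14 - (5)² = 213.
  Sigma^{-1} = (1/det) · [[d, -b], [-b, a]] = [[0.0657, -0.0235],
 [-0.0235, 0.0798]].

Step 3 — form the quadratic (x - mu)^T · Sigma^{-1} · (x - mu):
  Sigma^{-1} · (x - mu) = (-0.061, -0.1925).
  (x - mu)^T · [Sigma^{-1} · (x - mu)] = (-2)·(-0.061) + (-3)·(-0.1925) = 0.6995.

Step 4 — take square root: d = √(0.6995) ≈ 0.8364.

d(x, mu) = √(0.6995) ≈ 0.8364


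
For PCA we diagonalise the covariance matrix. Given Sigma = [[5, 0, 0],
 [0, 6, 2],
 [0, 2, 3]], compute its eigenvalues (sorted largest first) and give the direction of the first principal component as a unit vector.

Step 1 — characteristic polynomial p(λ) = det(λI - Sigma) = λ³ - tr·λ² + c_1·λ - det, where tr = trace, c_1 = sum of the principal 2×2 minors, det = det(Sigma):
  tr = 5 + 6 + 3 = 14,
  c_1 = (5·6 - (0)²) + (5·3 - (0)²) + (6·3 - (2)²) = 30 + 15 + 14 = 59,
  det = 5·(6·3 - (2)²) - (0)·((0)·3 - (2)·(0)) + (0)·((0)·(2) - 6·(0)) = 5·(14) - (0)·(0) + (0)·(0) = 70.
  So p(λ) = λ³ - 14λ² + 59λ - 70.
Step 2 — look for an integer root (rational root theorem: any rational root is an integer divisor of 70). Testing λ = 2:
  p(2) = 8 - 56 + 118 - 70 = 0  ✓
  Dividing out (λ - 2): p(λ) = (λ - 2)(λ² - 12λ + 35).
Step 3 — remaining eigenvalues from the quadratic λ² - 12λ + 35 = 0:
  Δ = 12² - 4·35 = 144 - 140 = 4,  λ = (12 ± √4)/2 = (12 ± 2)/2 = 7 or 5.
  Sorted: λ_1 = 7,  λ_2 = 5,  λ_3 = 2  (check: sum = 14 = tr ✓).

Step 4 — unit eigenvector for λ_1 = 7: v spans the null space of (Sigma - λ_1 I), whose rows are
  r_1 = (-2, 0, 0),  r_2 = (0, -1, 2),  r_3 = (0, 2, -4).
  v is orthogonal to every row, so take v ∝ r_1 × r_2 = ((0)·(2) - (0)·(-1), (0)·(0) - (-2)·(2), (-2)·(-1) - (0)·(0)) = (0, 4, 2).
  Rescale (divide by 2): u = (0, 2, 1).
  ||u|| = √((0)² + (2)² + (1)²) = √(5) ≈ 2.2361,  v_1 = u/||u|| ≈ (0, 0.8944, 0.4472) (||v_1|| = 1).

λ_1 = 7,  λ_2 = 5,  λ_3 = 2;  v_1 ≈ (0, 0.8944, 0.4472)


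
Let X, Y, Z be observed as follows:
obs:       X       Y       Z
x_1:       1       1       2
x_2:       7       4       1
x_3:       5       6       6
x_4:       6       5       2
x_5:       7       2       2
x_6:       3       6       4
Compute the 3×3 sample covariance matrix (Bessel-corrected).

Step 1 — column means:
  mean(X) = (1 + 7 + 5 + 6 + 7 + 3) / 6 = 29/6 = 4.8333
  mean(Y) = (1 + 4 + 6 + 5 + 2 + 6) / 6 = 24/6 = 4
  mean(Z) = (2 + 1 + 6 + 2 + 2 + 4) / 6 = 17/6 = 2.8333

Step 2 — sample covariance S[i,j] = (1/(n-1)) · Σ_k (x_{k,i} - mean_i) · (x_{k,j} - mean_j), with n-1 = 5.
  S[X,X] = ((-3.8333)·(-3.8333) + (2.1667)·(2.1667) + (0.1667)·(0.1667) + (1.1667)·(1.1667) + (2.1667)·(2.1667) + (-1.8333)·(-1.8333)) / 5 = 28.8333/5 = 5.7667
  S[X,Y] = ((-3.8333)·(-3) + (2.1667)·(0) + (0.1667)·(2) + (1.1667)·(1) + (2.1667)·(-2) + (-1.8333)·(2)) / 5 = 5/5 = 1
  S[X,Z] = ((-3.8333)·(-0.8333) + (2.1667)·(-1.8333) + (0.1667)·(3.1667) + (1.1667)·(-0.8333) + (2.1667)·(-0.8333) + (-1.8333)·(1.1667)) / 5 = -5.1667/5 = -1.0333
  S[Y,Y] = ((-3)·(-3) + (0)·(0) + (2)·(2) + (1)·(1) + (-2)·(-2) + (2)·(2)) / 5 = 22/5 = 4.4
  S[Y,Z] = ((-3)·(-0.8333) + (0)·(-1.8333) + (2)·(3.1667) + (1)·(-0.8333) + (-2)·(-0.8333) + (2)·(1.1667)) / 5 = 12/5 = 2.4
  S[Z,Z] = ((-0.8333)·(-0.8333) + (-1.8333)·(-1.8333) + (3.1667)·(3.1667) + (-0.8333)·(-0.8333) + (-0.8333)·(-0.8333) + (1.1667)·(1.1667)) / 5 = 16.8333/5 = 3.3667

S is symmetric (S[j,i] = S[i,j]). Assembling:

S = [[5.7667, 1, -1.0333],
 [1, 4.4, 2.4],
 [-1.0333, 2.4, 3.3667]]


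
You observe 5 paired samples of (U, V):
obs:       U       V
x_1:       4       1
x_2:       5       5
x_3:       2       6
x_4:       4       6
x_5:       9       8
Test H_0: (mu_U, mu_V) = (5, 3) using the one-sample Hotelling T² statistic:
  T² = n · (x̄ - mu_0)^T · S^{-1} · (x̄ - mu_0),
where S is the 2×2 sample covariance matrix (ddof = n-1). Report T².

Step 1 — sample mean vector:
  mean(U) = (4 + 5 + 2 + 4 + 9) / 5 = 24/5 = 4.8
  mean(V) = (1 + 5 + 6 + 6 + 8) / 5 = 26/5 = 5.2
  x̄ = (4.8, 5.2),  deviation x̄ - mu_0 = (4.8, 5.2) - (5, 3) = (-0.2, 2.2).

Step 2 — sample covariance matrix, S[i,j] = (1/(n-1)) · Σ_k (x_{k,i} - mean_i) · (x_{k,j} - mean_j), divisor n-1 = 4:
  S[U,U] = ((-0.8)·(-0.8) + (0.2)·(0.2) + (-2.8)·(-2.8) + (-0.8)·(-0.8) + (4.2)·(4.2)) / 4 = 26.8/4 = 6.7
  S[U,V] = ((-0.8)·(-4.2) + (0.2)·(-0.2) + (-2.8)·(0.8) + (-0.8)·(0.8) + (4.2)·(2.8)) / 4 = 12.2/4 = 3.05
  S[V,V] = ((-4.2)·(-4.2) + (-0.2)·(-0.2) + (0.8)·(0.8) + (0.8)·(0.8) + (2.8)·(2.8)) / 4 = 26.8/4 = 6.7
  S = [[6.7, 3.05],
 [3.05, 6.7]].

Step 3 — invert S. det(S) = 6.7·6.7 - (3.05)² = 35.5875.
  S^{-1} = (1/det) · [[d, -b], [-b, a]] = [[0.1883, -0.0857],
 [-0.0857, 0.1883]].

Step 4 — quadratic form (x̄ - mu_0)^T · S^{-1} · (x̄ - mu_0):
  S^{-1} · (x̄ - mu_0) = (-0.2262, 0.4313),
  (x̄ - mu_0)^T · [...] = (-0.2)·(-0.2262) + (2.2)·(0.4313) = 0.9942.

Step 5 — scale by n: T² = 5 · 0.9942 = 4.9708.

T² ≈ 4.9708


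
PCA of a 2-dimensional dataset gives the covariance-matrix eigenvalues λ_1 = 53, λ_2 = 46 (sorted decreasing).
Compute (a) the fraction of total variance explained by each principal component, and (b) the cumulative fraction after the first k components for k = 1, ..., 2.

Step 1 — total variance = trace(Sigma) = Σ λ_i = 53 + 46 = 99.

Step 2 — fraction explained by component i = λ_i / Σ λ:
  PC1: 53/99 = 0.5354
  PC2: 46/99 = 0.4646

Step 3 — cumulative fraction after k components = (λ_1 + ... + λ_k) / Σ λ:
  k = 1: 53/99 = 0.5354
  k = 2: (53 + 46)/99 = 99/99 = 1

Summary (fraction, with percent):

explained: PC1 0.5354 (53.54%), PC2 0.4646 (46.46%);  cumulative: 0.5354, 1


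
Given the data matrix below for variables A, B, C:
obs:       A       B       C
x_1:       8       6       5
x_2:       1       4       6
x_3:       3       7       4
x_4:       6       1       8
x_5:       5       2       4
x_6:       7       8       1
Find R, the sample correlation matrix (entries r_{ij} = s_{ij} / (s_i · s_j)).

Step 1 — column means:
  mean(A) = (8 + 1 + 3 + 6 + 5 + 7) / 6 = 30/6 = 5
  mean(B) = (6 + 4 + 7 + 1 + 2 + 8) / 6 = 28/6 = 4.6667
  mean(C) = (5 + 6 + 4 + 8 + 4 + 1) / 6 = 28/6 = 4.6667

Step 2 — sample variances and covariances s[i,j] = (1/(n-1)) · Σ_k (x_{k,i} - mean_i) · (x_{k,j} - mean_j), with n-1 = 5:
  s[A,A] = ((3)·(3) + (-4)·(-4) + (-2)·(-2) + (1)·(1) + (0)·(0) + (2)·(2)) / 5 = 34/5 = 6.8
  s[A,B] = ((3)·(1.3333) + (-4)·(-0.6667) + (-2)·(2.3333) + (1)·(-3.6667) + (0)·(-2.6667) + (2)·(3.3333)) / 5 = 5/5 = 1
  s[A,C] = ((3)·(0.3333) + (-4)·(1.3333) + (-2)·(-0.6667) + (1)·(3.3333) + (0)·(-0.6667) + (2)·(-3.6667)) / 5 = -7/5 = -1.4
  s[B,B] = ((1.3333)·(1.3333) + (-0.6667)·(-0.6667) + (2.3333)·(2.3333) + (-3.6667)·(-3.6667) + (-2.6667)·(-2.6667) + (3.3333)·(3.3333)) / 5 = 39.3333/5 = 7.8667
  s[B,C] = ((1.3333)·(0.3333) + (-0.6667)·(1.3333) + (2.3333)·(-0.6667) + (-3.6667)·(3.3333) + (-2.6667)·(-0.6667) + (3.3333)·(-3.6667)) / 5 = -24.6667/5 = -4.9333
  s[C,C] = ((0.3333)·(0.3333) + (1.3333)·(1.3333) + (-0.6667)·(-0.6667) + (3.3333)·(3.3333) + (-0.6667)·(-0.6667) + (-3.6667)·(-3.6667)) / 5 = 27.3333/5 = 5.4667
  Sample standard deviations s_i = √(s[i,i]):
  s(A) = √(6.8) = 2.6077
  s(B) = √(7.8667) = 2.8048
  s(C) = √(5.4667) = 2.3381

Step 3 — r_{ij} = s_{ij} / (s_i · s_j):
  r[A,A] = 1 (diagonal).
  r[A,B] = 1 / (2.6077 · 2.8048) = 1 / 7.3139 = 0.1367
  r[A,C] = -1.4 / (2.6077 · 2.3381) = -1.4 / 6.097 = -0.2296
  r[B,B] = 1 (diagonal).
  r[B,C] = -4.9333 / (2.8048 · 2.3381) = -4.9333 / 6.5578 = -0.7523
  r[C,C] = 1 (diagonal).

R is symmetric with unit diagonal. Assembling:

R = [[1, 0.1367, -0.2296],
 [0.1367, 1, -0.7523],
 [-0.2296, -0.7523, 1]]


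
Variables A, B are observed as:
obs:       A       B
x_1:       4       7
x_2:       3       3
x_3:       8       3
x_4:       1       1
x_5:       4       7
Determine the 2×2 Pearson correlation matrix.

Step 1 — column means:
  mean(A) = (4 + 3 + 8 + 1 + 4) / 5 = 20/5 = 4
  mean(B) = (7 + 3 + 3 + 1 + 7) / 5 = 21/5 = 4.2

Step 2 — sample variances and covariances s[i,j] = (1/(n-1)) · Σ_k (x_{k,i} - mean_i) · (x_{k,j} - mean_j), with n-1 = 4:
  s[A,A] = ((0)·(0) + (-1)·(-1) + (4)·(4) + (-3)·(-3) + (0)·(0)) / 4 = 26/4 = 6.5
  s[A,B] = ((0)·(2.8) + (-1)·(-1.2) + (4)·(-1.2) + (-3)·(-3.2) + (0)·(2.8)) / 4 = 6/4 = 1.5
  s[B,B] = ((2.8)·(2.8) + (-1.2)·(-1.2) + (-1.2)·(-1.2) + (-3.2)·(-3.2) + (2.8)·(2.8)) / 4 = 28.8/4 = 7.2
  Sample standard deviations s_i = √(s[i,i]):
  s(A) = √(6.5) = 2.5495
  s(B) = √(7.2) = 2.6833

Step 3 — r_{ij} = s_{ij} / (s_i · s_j):
  r[A,A] = 1 (diagonal).
  r[A,B] = 1.5 / (2.5495 · 2.6833) = 1.5 / 6.8411 = 0.2193
  r[B,B] = 1 (diagonal).

R is symmetric with unit diagonal. Assembling:

R = [[1, 0.2193],
 [0.2193, 1]]


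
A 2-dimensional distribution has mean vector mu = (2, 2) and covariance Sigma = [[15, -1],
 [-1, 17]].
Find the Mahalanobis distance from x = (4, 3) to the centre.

Step 1 — centre the observation: (x - mu) = (2, 1).

Step 2 — invert Sigma. det(Sigma) = 15·17 - (-1)² = 254.
  Sigma^{-1} = (1/det) · [[d, -b], [-b, a]] = [[0.0669, 0.0039],
 [0.0039, 0.0591]].

Step 3 — form the quadratic (x - mu)^T · Sigma^{-1} · (x - mu):
  Sigma^{-1} · (x - mu) = (0.1378, 0.0669).
  (x - mu)^T · [Sigma^{-1} · (x - mu)] = (2)·(0.1378) + (1)·(0.0669) = 0.3425.

Step 4 — take square root: d = √(0.3425) ≈ 0.5853.

d(x, mu) = √(0.3425) ≈ 0.5853


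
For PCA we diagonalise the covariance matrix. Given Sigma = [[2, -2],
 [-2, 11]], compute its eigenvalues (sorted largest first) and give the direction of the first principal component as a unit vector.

Step 1 — characteristic polynomial of 2×2 Sigma:
  det(Sigma - λI) = λ² - trace · λ + det = 0.
  trace = 2 + 11 = 13, det = 2·11 - (-2)² = 18.
Step 2 — discriminant:
  Δ = trace² - 4·det = 169 - 72 = 97.
Step 3 — eigenvalues:
  λ = (trace ± √Δ)/2 = (13 ± 9.8489)/2,
  λ_1 = 11.4244,  λ_2 = 1.5756.

Step 4 — unit eigenvector for λ_1: solve (Sigma - λ_1 I)v = 0. First row:
  (2 - 11.4244)·v_x + (-2)·v_y = 0, i.e. (-9.4244)·v_x + (-2)·v_y = 0,
  so v ∝ (b, λ_1 - a) = (-2, 9.4244); multiply by -1 so the first entry is positive: u = (2, -9.4244).
  ||u|| = √((2)² + (-9.4244)²) = √(92.8199) ≈ 9.6343,
  v_1 = u/||u|| ≈ (0.2076, -0.9782) (||v_1|| = 1).

λ_1 = 11.4244,  λ_2 = 1.5756;  v_1 ≈ (0.2076, -0.9782)


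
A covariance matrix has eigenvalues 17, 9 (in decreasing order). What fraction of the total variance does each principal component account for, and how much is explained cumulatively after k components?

Step 1 — total variance = trace(Sigma) = Σ λ_i = 17 + 9 = 26.

Step 2 — fraction explained by component i = λ_i / Σ λ:
  PC1: 17/26 = 0.6538
  PC2: 9/26 = 0.3462

Step 3 — cumulative fraction after k components = (λ_1 + ... + λ_k) / Σ λ:
  k = 1: 17/26 = 0.6538
  k = 2: (17 + 9)/26 = 26/26 = 1

Summary (fraction, with percent):

explained: PC1 0.6538 (65.38%), PC2 0.3462 (34.62%);  cumulative: 0.6538, 1


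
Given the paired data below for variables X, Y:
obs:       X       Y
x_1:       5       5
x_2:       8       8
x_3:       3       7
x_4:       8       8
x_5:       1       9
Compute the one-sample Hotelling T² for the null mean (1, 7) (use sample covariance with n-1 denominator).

Step 1 — sample mean vector:
  mean(X) = (5 + 8 + 3 + 8 + 1) / 5 = 25/5 = 5
  mean(Y) = (5 + 8 + 7 + 8 + 9) / 5 = 37/5 = 7.4
  x̄ = (5, 7.4),  deviation x̄ - mu_0 = (5, 7.4) - (1, 7) = (4, 0.4).

Step 2 — sample covariance matrix, S[i,j] = (1/(n-1)) · Σ_k (x_{k,i} - mean_i) · (x_{k,j} - mean_j), divisor n-1 = 4:
  S[X,X] = ((0)·(0) + (3)·(3) + (-2)·(-2) + (3)·(3) + (-4)·(-4)) / 4 = 38/4 = 9.5
  S[X,Y] = ((0)·(-2.4) + (3)·(0.6) + (-2)·(-0.4) + (3)·(0.6) + (-4)·(1.6)) / 4 = -2/4 = -0.5
  S[Y,Y] = ((-2.4)·(-2.4) + (0.6)·(0.6) + (-0.4)·(-0.4) + (0.6)·(0.6) + (1.6)·(1.6)) / 4 = 9.2/4 = 2.3
  S = [[9.5, -0.5],
 [-0.5, 2.3]].

Step 3 — invert S. det(S) = 9.5·2.3 - (-0.5)² = 21.6.
  S^{-1} = (1/det) · [[d, -b], [-b, a]] = [[0.1065, 0.0231],
 [0.0231, 0.4398]].

Step 4 — quadratic form (x̄ - mu_0)^T · S^{-1} · (x̄ - mu_0):
  S^{-1} · (x̄ - mu_0) = (0.4352, 0.2685),
  (x̄ - mu_0)^T · [...] = (4)·(0.4352) + (0.4)·(0.2685) = 1.8481.

Step 5 — scale by n: T² = 5 · 1.8481 = 9.2407.

T² ≈ 9.2407


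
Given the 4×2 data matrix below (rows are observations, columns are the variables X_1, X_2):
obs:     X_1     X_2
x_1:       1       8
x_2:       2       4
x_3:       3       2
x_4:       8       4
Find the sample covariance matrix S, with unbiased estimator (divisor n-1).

Step 1 — column means:
  mean(X_1) = (1 + 2 + 3 + 8) / 4 = 14/4 = 3.5
  mean(X_2) = (8 + 4 + 2 + 4) / 4 = 18/4 = 4.5

Step 2 — sample covariance S[i,j] = (1/(n-1)) · Σ_k (x_{k,i} - mean_i) · (x_{k,j} - mean_j), with n-1 = 3.
  S[X_1,X_1] = ((-2.5)·(-2.5) + (-1.5)·(-1.5) + (-0.5)·(-0.5) + (4.5)·(4.5)) / 3 = 29/3 = 9.6667
  S[X_1,X_2] = ((-2.5)·(3.5) + (-1.5)·(-0.5) + (-0.5)·(-2.5) + (4.5)·(-0.5)) / 3 = -9/3 = -3
  S[X_2,X_2] = ((3.5)·(3.5) + (-0.5)·(-0.5) + (-2.5)·(-2.5) + (-0.5)·(-0.5)) / 3 = 19/3 = 6.3333

S is symmetric (S[j,i] = S[i,j]). Assembling:

S = [[9.6667, -3],
 [-3, 6.3333]]
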